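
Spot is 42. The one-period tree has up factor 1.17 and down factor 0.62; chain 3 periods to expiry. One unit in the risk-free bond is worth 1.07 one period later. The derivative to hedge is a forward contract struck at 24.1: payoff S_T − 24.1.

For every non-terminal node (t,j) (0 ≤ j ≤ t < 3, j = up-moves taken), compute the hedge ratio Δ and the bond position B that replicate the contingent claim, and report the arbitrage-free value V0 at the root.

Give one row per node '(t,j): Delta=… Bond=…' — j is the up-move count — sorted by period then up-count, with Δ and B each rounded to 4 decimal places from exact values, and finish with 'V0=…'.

(0,0): Delta=1.0000 Bond=-19.6728
(1,0): Delta=1.0000 Bond=-21.0499
(1,1): Delta=1.0000 Bond=-21.0499
(2,0): Delta=1.0000 Bond=-22.5234
(2,1): Delta=1.0000 Bond=-22.5234
(2,2): Delta=1.0000 Bond=-22.5234
V0=22.3272

Since d<R<u, set p* = (R−d)/(u−d) = 0.8182; price each node as the discounted p*-expectation of its children.
Terminal values V(3,·): V(3,0)=-14.0902, V(3,1)=-5.2106, V(3,2)=11.5462, V(3,3)=43.1677
  t=2,j=0: stock 16.1448 → up 18.8894 (V=-5.2106), down 10.0098 (V=-14.0902). Price -6.3786; hedge Δ=1.0000, bond B=-22.5234.
  t=2,j=1: stock 30.4668 → up 35.6462 (V=11.5462), down 18.8894 (V=-5.2106). Price 7.9434; hedge Δ=1.0000, bond B=-22.5234.
  t=2,j=2: stock 57.4938 → up 67.2677 (V=43.1677), down 35.6462 (V=11.5462). Price 34.9704; hedge Δ=1.0000, bond B=-22.5234.
  t=1,j=0: stock 26.0400 → up 30.4668 (V=7.9434), down 16.1448 (V=-6.3786). Price 4.9901; hedge Δ=1.0000, bond B=-21.0499.
  t=1,j=1: stock 49.1400 → up 57.4938 (V=34.9704), down 30.4668 (V=7.9434). Price 28.0901; hedge Δ=1.0000, bond B=-21.0499.
  t=0,j=0: stock 42.0000 → up 49.1400 (V=28.0901), down 26.0400 (V=4.9901). Price 22.3272; hedge Δ=1.0000, bond B=-19.6728.
Each (Δ,B) replicates both successor values, so the strategy is self-financing and V0 is arbitrage-free.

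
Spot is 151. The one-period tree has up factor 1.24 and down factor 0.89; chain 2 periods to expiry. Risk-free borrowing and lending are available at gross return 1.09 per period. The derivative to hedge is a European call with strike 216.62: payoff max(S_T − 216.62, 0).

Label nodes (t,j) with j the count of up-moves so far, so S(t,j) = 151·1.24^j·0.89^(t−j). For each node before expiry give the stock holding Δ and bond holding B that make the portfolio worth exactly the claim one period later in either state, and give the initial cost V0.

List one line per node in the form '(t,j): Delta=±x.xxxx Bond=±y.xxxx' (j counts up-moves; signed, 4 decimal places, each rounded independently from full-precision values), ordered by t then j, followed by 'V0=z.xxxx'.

No-arbitrage ⇒ martingale measure with p* = (R−d)/(u−d) = 0.5714.
Payoff layer (t=2): V(2,0)=0.0000, V(2,1)=0.0000, V(2,2)=15.5576
(1,0): S=134.3900. Δ = (V_up−V_dn)/(S_up−S_dn) = (0.0000−0.0000)/(166.6436−119.6071) = 0.0000. V = [p*·0.0000 + (1−p*)·0.0000]/1.09 = 0.0000. B = V − Δ·S = 0.0000.
(1,1): S=187.2400. Δ = (V_up−V_dn)/(S_up−S_dn) = (15.5576−0.0000)/(232.1776−166.6436) = 0.2374. V = [p*·15.5576 + (1−p*)·0.0000]/1.09 = 8.1560. B = V − Δ·S = -36.2943.
(0,0): S=151.0000. Δ = (V_up−V_dn)/(S_up−S_dn) = (8.1560−0.0000)/(187.2400−134.3900) = 0.1543. V = [p*·8.1560 + (1−p*)·0.0000]/1.09 = 4.2758. B = V − Δ·S = -19.0271.
The time-0 hedge costs 4.2758, which is the no-arbitrage price.

(0,0): Delta=0.1543 Bond=-19.0271
(1,0): Delta=0.0000 Bond=0.0000
(1,1): Delta=0.2374 Bond=-36.2943
V0=4.2758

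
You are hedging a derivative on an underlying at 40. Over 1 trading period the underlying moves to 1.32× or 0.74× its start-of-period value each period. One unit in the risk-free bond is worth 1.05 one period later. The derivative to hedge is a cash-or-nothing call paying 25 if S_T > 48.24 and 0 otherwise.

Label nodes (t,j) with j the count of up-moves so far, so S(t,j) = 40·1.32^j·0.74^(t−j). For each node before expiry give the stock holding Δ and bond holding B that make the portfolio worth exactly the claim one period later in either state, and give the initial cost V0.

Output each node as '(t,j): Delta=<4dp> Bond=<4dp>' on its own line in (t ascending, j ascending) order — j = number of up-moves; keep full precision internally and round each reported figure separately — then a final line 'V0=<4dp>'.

Under the risk-neutral measure, an up-move has probability p* = (R−d)/(u−d) = 0.5345 and values discount at R = 1.05.
Terminal payoffs: V(1,0)=0.0000, V(1,1)=25.0000
  t=0,j=0: stock 40.0000 → up 52.8000 (V=25.0000), down 29.6000 (V=0.0000). Price 12.7258; hedge Δ=1.0776, bond B=-30.3777.
The time-0 hedge costs 12.7258, which is the no-arbitrage price.

(0,0): Delta=1.0776 Bond=-30.3777
V0=12.7258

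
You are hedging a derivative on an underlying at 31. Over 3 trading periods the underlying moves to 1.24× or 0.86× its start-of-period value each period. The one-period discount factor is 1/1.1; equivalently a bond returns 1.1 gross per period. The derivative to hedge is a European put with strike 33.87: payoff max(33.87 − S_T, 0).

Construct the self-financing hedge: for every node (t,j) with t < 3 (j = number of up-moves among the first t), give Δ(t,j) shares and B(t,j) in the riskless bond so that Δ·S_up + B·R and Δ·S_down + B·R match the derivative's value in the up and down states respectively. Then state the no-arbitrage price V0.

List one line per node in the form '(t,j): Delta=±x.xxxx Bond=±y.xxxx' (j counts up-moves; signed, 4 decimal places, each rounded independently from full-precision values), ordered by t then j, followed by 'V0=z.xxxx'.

Risk-neutral probability p* = (R−d)/(u−d) = (1.1−0.86)/(1.24−0.86) = 0.6316.
Payoff layer (t=3): V(3,0)=14.1523, V(3,1)=5.4398, V(3,2)=0.0000, V(3,3)=0.0000
  t=2,j=0: stock 22.9276 → up 28.4302 (V=5.4398), down 19.7177 (V=14.1523). Price 7.8633; hedge Δ=-1.0000, bond B=30.7909.
  t=2,j=1: stock 33.0584 → up 40.9924 (V=0.0000), down 28.4302 (V=5.4398). Price 1.8219; hedge Δ=-0.4330, bond B=16.1371.
  t=2,j=2: stock 47.6656 → up 59.1053 (V=0.0000), down 40.9924 (V=0.0000). Price 0.0000; hedge Δ=0.0000, bond B=0.0000.
  t=1,j=0: stock 26.6600 → up 33.0584 (V=1.8219), down 22.9276 (V=7.8633). Price 3.6797; hedge Δ=-0.5963, bond B=19.5781.
  t=1,j=1: stock 38.4400 → up 47.6656 (V=0.0000), down 33.0584 (V=1.8219). Price 0.6102; hedge Δ=-0.1247, bond B=5.4048.
  t=0,j=0: stock 31.0000 → up 38.4400 (V=0.6102), down 26.6600 (V=3.6797). Price 1.5828; hedge Δ=-0.2606, bond B=9.6605.
Self-financing check: at every node Δ·S+B equals the discounted successor values.

(0,0): Delta=-0.2606 Bond=9.6605
(1,0): Delta=-0.5963 Bond=19.5781
(1,1): Delta=-0.1247 Bond=5.4048
(2,0): Delta=-1.0000 Bond=30.7909
(2,1): Delta=-0.4330 Bond=16.1371
(2,2): Delta=0.0000 Bond=0.0000
V0=1.5828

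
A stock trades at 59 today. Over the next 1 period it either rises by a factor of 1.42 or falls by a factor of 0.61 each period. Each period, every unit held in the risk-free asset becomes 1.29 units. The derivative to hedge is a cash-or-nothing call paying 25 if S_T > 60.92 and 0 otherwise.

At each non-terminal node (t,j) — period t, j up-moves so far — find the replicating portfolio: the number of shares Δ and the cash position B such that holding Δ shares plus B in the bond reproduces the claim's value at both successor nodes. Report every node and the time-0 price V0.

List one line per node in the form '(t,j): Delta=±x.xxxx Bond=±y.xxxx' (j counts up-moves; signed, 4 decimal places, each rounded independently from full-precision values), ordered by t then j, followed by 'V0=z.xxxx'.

(0,0): Delta=0.5231 Bond=-14.5947
V0=16.2695

Since d<R<u, set p* = (R−d)/(u−d) = 0.8395; price each node as the discounted p*-expectation of its children.
At expiry t=1: V(1,0)=0.0000, V(1,1)=25.0000
  t=0,j=0: stock 59.0000 → up 83.7800 (V=25.0000), down 35.9900 (V=0.0000). Price 16.2695; hedge Δ=0.5231, bond B=-14.5947.
Self-financing check: at every node Δ·S+B equals the discounted successor values.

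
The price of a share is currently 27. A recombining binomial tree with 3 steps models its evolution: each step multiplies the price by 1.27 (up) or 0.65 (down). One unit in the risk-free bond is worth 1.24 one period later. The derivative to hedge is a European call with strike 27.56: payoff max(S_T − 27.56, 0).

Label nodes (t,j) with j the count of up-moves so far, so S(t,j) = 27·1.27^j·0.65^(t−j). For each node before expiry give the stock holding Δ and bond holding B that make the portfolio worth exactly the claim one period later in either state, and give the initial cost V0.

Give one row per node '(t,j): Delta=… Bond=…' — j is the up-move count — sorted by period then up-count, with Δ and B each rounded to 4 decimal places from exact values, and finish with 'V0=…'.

The replicating-portfolio and risk-neutral prices coincide; use p* = (1.24−0.65)/(1.27−0.65) = 0.9516 for the latter.
At expiry t=3: V(3,0)=0.0000, V(3,1)=0.0000, V(3,2)=0.7464, V(3,3)=27.7463
(2,0): S=11.4075. Δ = (V_up−V_dn)/(S_up−S_dn) = (0.0000−0.0000)/(14.4875−7.4149) = 0.0000. V = [p*·0.0000 + (1−p*)·0.0000]/1.24 = 0.0000. B = V − Δ·S = 0.0000.
(2,1): S=22.2885. Δ = (V_up−V_dn)/(S_up−S_dn) = (0.7464−0.0000)/(28.3064−14.4875) = 0.0540. V = [p*·0.7464 + (1−p*)·0.0000]/1.24 = 0.5728. B = V − Δ·S = -0.6311.
(2,2): S=43.5483. Δ = (V_up−V_dn)/(S_up−S_dn) = (27.7463−0.7464)/(55.3063−28.3064) = 1.0000. V = [p*·27.7463 + (1−p*)·0.7464]/1.24 = 21.3225. B = V − Δ·S = -22.2258.
(1,0): S=17.5500. Δ = (V_up−V_dn)/(S_up−S_dn) = (0.5728−0.0000)/(22.2885−11.4075) = 0.0526. V = [p*·0.5728 + (1−p*)·0.0000]/1.24 = 0.4396. B = V − Δ·S = -0.4843.
(1,1): S=34.2900. Δ = (V_up−V_dn)/(S_up−S_dn) = (21.3225−0.5728)/(43.5483−22.2885) = 0.9760. V = [p*·21.3225 + (1−p*)·0.5728]/1.24 = 16.3859. B = V − Δ·S = -17.0814.
(0,0): S=27.0000. Δ = (V_up−V_dn)/(S_up−S_dn) = (16.3859−0.4396)/(34.2900−17.5500) = 0.9526. V = [p*·16.3859 + (1−p*)·0.4396]/1.24 = 12.5922. B = V − Δ·S = -13.1276.
Each (Δ,B) replicates both successor values, so the strategy is self-financing and V0 is arbitrage-free.

(0,0): Delta=0.9526 Bond=-13.1276
(1,0): Delta=0.0526 Bond=-0.4843
(1,1): Delta=0.9760 Bond=-17.0814
(2,0): Delta=0.0000 Bond=0.0000
(2,1): Delta=0.0540 Bond=-0.6311
(2,2): Delta=1.0000 Bond=-22.2258
V0=12.5922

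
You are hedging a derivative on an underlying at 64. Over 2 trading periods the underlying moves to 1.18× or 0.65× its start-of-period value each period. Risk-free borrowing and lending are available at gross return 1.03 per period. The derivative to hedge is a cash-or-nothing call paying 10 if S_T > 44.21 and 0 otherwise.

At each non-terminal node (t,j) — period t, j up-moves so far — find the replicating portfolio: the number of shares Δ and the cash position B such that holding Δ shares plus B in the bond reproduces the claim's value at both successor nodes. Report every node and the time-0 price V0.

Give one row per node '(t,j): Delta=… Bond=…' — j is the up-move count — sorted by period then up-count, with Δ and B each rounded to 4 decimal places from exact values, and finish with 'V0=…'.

(0,0): Delta=0.0810 Bond=3.4865
(1,0): Delta=0.4536 Bond=-11.9069
(1,1): Delta=0.0000 Bond=9.7087
V0=8.6709

Risk-neutral probability p* = (R−d)/(u−d) = (1.03−0.65)/(1.18−0.65) = 0.7170.
At expiry t=2: V(2,0)=0.0000, V(2,1)=10.0000, V(2,2)=10.0000
  t=1,j=0: stock 41.6000 → up 49.0880 (V=10.0000), down 27.0400 (V=0.0000). Price 6.9610; hedge Δ=0.4536, bond B=-11.9069.
  t=1,j=1: stock 75.5200 → up 89.1136 (V=10.0000), down 49.0880 (V=10.0000). Price 9.7087; hedge Δ=0.0000, bond B=9.7087.
  t=0,j=0: stock 64.0000 → up 75.5200 (V=9.7087), down 41.6000 (V=6.9610). Price 8.6709; hedge Δ=0.0810, bond B=3.4865.
Root portfolio cost Δ·64+B reproduces V0=8.6709.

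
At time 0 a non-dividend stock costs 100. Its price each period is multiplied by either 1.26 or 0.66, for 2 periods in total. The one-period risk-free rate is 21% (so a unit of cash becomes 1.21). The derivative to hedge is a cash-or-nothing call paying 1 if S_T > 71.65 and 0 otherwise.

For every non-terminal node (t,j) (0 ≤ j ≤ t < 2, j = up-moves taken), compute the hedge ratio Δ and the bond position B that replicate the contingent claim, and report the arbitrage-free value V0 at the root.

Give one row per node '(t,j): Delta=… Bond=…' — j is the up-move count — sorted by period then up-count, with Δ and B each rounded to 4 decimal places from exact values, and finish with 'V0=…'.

(0,0): Delta=0.0011 Bond=0.5635
(1,0): Delta=0.0253 Bond=-0.9091
(1,1): Delta=0.0000 Bond=0.8264
V0=0.6783

No-arbitrage ⇒ martingale measure with p* = (R−d)/(u−d) = 0.9167.
Terminal values V(2,·): V(2,0)=0.0000, V(2,1)=1.0000, V(2,2)=1.0000
Node (1,0) S=66.0000: V=(p*·1.0000+(1−p*)·0.0000)/1.21=0.7576; Δ=(1.0000−0.0000)/(83.1600−43.5600)=0.0253; B=V−Δ·S=-0.9091
Node (1,1) S=126.0000: V=(p*·1.0000+(1−p*)·1.0000)/1.21=0.8264; Δ=(1.0000−1.0000)/(158.7600−83.1600)=0.0000; B=V−Δ·S=0.8264
Node (0,0) S=100.0000: V=(p*·0.8264+(1−p*)·0.7576)/1.21=0.6783; Δ=(0.8264−0.7576)/(126.0000−66.0000)=0.0011; B=V−Δ·S=0.5635
Root portfolio cost Δ·100+B reproduces V0=0.6783.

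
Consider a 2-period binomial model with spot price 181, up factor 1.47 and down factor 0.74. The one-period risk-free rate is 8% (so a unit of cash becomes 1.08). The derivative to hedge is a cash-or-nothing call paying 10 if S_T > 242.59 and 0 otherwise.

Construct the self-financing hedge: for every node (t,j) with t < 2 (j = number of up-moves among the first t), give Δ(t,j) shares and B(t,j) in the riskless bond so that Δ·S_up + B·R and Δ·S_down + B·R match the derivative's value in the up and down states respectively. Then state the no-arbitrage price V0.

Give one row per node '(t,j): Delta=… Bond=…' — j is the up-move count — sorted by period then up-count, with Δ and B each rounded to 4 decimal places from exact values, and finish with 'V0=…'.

No-arbitrage ⇒ martingale measure with p* = (R−d)/(u−d) = 0.4658.
Terminal values V(2,·): V(2,0)=0.0000, V(2,1)=0.0000, V(2,2)=10.0000
(1,0): S=133.9400. Δ = (V_up−V_dn)/(S_up−S_dn) = (0.0000−0.0000)/(196.8918−99.1156) = 0.0000. V = [p*·0.0000 + (1−p*)·0.0000]/1.08 = 0.0000. B = V − Δ·S = 0.0000.
(1,1): S=266.0700. Δ = (V_up−V_dn)/(S_up−S_dn) = (10.0000−0.0000)/(391.1229−196.8918) = 0.0515. V = [p*·10.0000 + (1−p*)·0.0000]/1.08 = 4.3125. B = V − Δ·S = -9.3861.
(0,0): S=181.0000. Δ = (V_up−V_dn)/(S_up−S_dn) = (4.3125−0.0000)/(266.0700−133.9400) = 0.0326. V = [p*·4.3125 + (1−p*)·0.0000]/1.08 = 1.8598. B = V − Δ·S = -4.0478.
The time-0 hedge costs 1.8598, which is the no-arbitrage price.

(0,0): Delta=0.0326 Bond=-4.0478
(1,0): Delta=0.0000 Bond=0.0000
(1,1): Delta=0.0515 Bond=-9.3861
V0=1.8598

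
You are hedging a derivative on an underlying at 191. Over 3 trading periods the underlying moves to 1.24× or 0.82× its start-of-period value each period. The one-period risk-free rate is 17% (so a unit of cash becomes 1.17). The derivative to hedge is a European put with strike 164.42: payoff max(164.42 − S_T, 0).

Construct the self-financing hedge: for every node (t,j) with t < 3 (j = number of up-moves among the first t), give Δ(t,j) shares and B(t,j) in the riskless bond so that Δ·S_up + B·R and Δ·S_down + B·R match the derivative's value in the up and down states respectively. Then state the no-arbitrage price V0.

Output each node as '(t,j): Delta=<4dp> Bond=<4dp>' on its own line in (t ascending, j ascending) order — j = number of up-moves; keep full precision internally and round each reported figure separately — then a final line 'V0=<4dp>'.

The replicating-portfolio and risk-neutral prices coincide; use p* = (1.17−0.82)/(1.24−0.82) = 0.8333 for the latter.
Payoff layer (t=3): V(3,0)=59.1087, V(3,1)=5.1688, V(3,2)=0.0000, V(3,3)=0.0000
(2,0): S=128.4284. Δ = (V_up−V_dn)/(S_up−S_dn) = (5.1688−59.1087)/(159.2512−105.3113) = -1.0000. V = [p*·5.1688 + (1−p*)·59.1087]/1.17 = 12.1015. B = V − Δ·S = 140.5299.
(2,1): S=194.2088. Δ = (V_up−V_dn)/(S_up−S_dn) = (0.0000−5.1688)/(240.8189−159.2512) = -0.0634. V = [p*·0.0000 + (1−p*)·5.1688]/1.17 = 0.7363. B = V − Δ·S = 13.0429.
(2,2): S=293.6816. Δ = (V_up−V_dn)/(S_up−S_dn) = (0.0000−0.0000)/(364.1652−240.8189) = 0.0000. V = [p*·0.0000 + (1−p*)·0.0000]/1.17 = 0.0000. B = V − Δ·S = 0.0000.
(1,0): S=156.6200. Δ = (V_up−V_dn)/(S_up−S_dn) = (0.7363−12.1015)/(194.2088−128.4284) = -0.1728. V = [p*·0.7363 + (1−p*)·12.1015]/1.17 = 2.2483. B = V − Δ·S = 29.3083.
(1,1): S=236.8400. Δ = (V_up−V_dn)/(S_up−S_dn) = (0.0000−0.7363)/(293.6816−194.2088) = -0.0074. V = [p*·0.0000 + (1−p*)·0.7363]/1.17 = 0.1049. B = V − Δ·S = 1.8580.
(0,0): S=191.0000. Δ = (V_up−V_dn)/(S_up−S_dn) = (0.1049−2.2483)/(236.8400−156.6200) = -0.0267. V = [p*·0.1049 + (1−p*)·2.2483]/1.17 = 0.3950. B = V − Δ·S = 5.4983.
Each (Δ,B) replicates both successor values, so the strategy is self-financing and V0 is arbitrage-free.

(0,0): Delta=-0.0267 Bond=5.4983
(1,0): Delta=-0.1728 Bond=29.3083
(1,1): Delta=-0.0074 Bond=1.8580
(2,0): Delta=-1.0000 Bond=140.5299
(2,1): Delta=-0.0634 Bond=13.0429
(2,2): Delta=0.0000 Bond=0.0000
V0=0.3950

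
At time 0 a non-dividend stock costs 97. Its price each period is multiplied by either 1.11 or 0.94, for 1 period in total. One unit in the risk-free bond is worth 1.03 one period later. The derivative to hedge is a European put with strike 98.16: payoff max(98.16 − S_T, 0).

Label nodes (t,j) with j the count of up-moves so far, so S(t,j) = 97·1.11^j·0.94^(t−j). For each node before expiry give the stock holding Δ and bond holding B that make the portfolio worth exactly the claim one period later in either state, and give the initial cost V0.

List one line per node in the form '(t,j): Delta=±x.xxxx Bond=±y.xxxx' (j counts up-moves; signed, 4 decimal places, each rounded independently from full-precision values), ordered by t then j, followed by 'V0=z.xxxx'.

(0,0): Delta=-0.4233 Bond=44.2479
V0=3.1890

The replicating-portfolio and risk-neutral prices coincide; use p* = (1.03−0.94)/(1.11−0.94) = 0.5294 for the latter.
Terminal values V(1,·): V(1,0)=6.9800, V(1,1)=0.0000
  t=0,j=0: stock 97.0000 → up 107.6700 (V=0.0000), down 91.1800 (V=6.9800). Price 3.1890; hedge Δ=-0.4233, bond B=44.2479.
Self-financing check: at every node Δ·S+B equals the discounted successor values.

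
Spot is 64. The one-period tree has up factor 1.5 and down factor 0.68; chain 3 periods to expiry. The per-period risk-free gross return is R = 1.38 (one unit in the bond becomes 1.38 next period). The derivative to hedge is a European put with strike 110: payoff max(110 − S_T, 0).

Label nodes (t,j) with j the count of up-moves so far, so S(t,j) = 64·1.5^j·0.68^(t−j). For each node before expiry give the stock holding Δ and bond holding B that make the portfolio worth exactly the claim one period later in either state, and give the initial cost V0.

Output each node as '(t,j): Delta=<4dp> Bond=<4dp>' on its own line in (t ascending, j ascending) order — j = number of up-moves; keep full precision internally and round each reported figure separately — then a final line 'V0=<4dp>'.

Under the risk-neutral measure, an up-move has probability p* = (R−d)/(u−d) = 0.8537 and values discount at R = 1.38.
Terminal values V(3,·): V(3,0)=89.8764, V(3,1)=65.6096, V(3,2)=12.0800, V(3,3)=0.0000
  t=2,j=0: stock 29.5936 → up 44.3904 (V=65.6096), down 20.1236 (V=89.8764). Price 50.1165; hedge Δ=-1.0000, bond B=79.7101.
  t=2,j=1: stock 65.2800 → up 97.9200 (V=12.0800), down 44.3904 (V=65.6096). Price 14.4301; hedge Δ=-1.0000, bond B=79.7101.
  t=2,j=2: stock 144.0000 → up 216.0000 (V=0.0000), down 97.9200 (V=12.0800). Price 1.2810; hedge Δ=-0.1023, bond B=16.0127.
  t=1,j=0: stock 43.5200 → up 65.2800 (V=14.4301), down 29.5936 (V=50.1165). Price 14.2410; hedge Δ=-1.0000, bond B=57.7610.
  t=1,j=1: stock 96.0000 → up 144.0000 (V=1.2810), down 65.2800 (V=14.4301). Price 2.3227; hedge Δ=-0.1670, bond B=18.3582.
  t=0,j=0: stock 64.0000 → up 96.0000 (V=2.3227), down 43.5200 (V=14.2410). Price 2.9470; hedge Δ=-0.2271, bond B=17.4815.
Check: Δ(0,0)·S0 + B(0,0) = 2.9470 = V0.

(0,0): Delta=-0.2271 Bond=17.4815
(1,0): Delta=-1.0000 Bond=57.7610
(1,1): Delta=-0.1670 Bond=18.3582
(2,0): Delta=-1.0000 Bond=79.7101
(2,1): Delta=-1.0000 Bond=79.7101
(2,2): Delta=-0.1023 Bond=16.0127
V0=2.9470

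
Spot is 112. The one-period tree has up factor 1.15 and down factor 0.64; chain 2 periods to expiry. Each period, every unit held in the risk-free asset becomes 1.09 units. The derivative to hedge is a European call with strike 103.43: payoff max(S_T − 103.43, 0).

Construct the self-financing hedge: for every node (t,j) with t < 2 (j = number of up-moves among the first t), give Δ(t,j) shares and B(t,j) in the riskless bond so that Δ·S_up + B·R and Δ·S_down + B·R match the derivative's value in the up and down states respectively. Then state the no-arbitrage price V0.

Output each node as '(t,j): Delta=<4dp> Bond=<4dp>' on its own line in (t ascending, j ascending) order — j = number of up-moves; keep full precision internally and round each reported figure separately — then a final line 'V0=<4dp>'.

(0,0): Delta=0.6333 Bond=-41.6495
(1,0): Delta=0.0000 Bond=0.0000
(1,1): Delta=0.6803 Bond=-51.4510
V0=29.2848

Since d<R<u, set p* = (R−d)/(u−d) = 0.8824; price each node as the discounted p*-expectation of its children.
Payoff layer (t=2): V(2,0)=0.0000, V(2,1)=0.0000, V(2,2)=44.6900
Node (1,0) S=71.6800: V=(p*·0.0000+(1−p*)·0.0000)/1.09=0.0000; Δ=(0.0000−0.0000)/(82.4320−45.8752)=0.0000; B=V−Δ·S=0.0000
Node (1,1) S=128.8000: V=(p*·44.6900+(1−p*)·0.0000)/1.09=36.1765; Δ=(44.6900−0.0000)/(148.1200−82.4320)=0.6803; B=V−Δ·S=-51.4510
Node (0,0) S=112.0000: V=(p*·36.1765+(1−p*)·0.0000)/1.09=29.2848; Δ=(36.1765−0.0000)/(128.8000−71.6800)=0.6333; B=V−Δ·S=-41.6495
Each (Δ,B) replicates both successor values, so the strategy is self-financing and V0 is arbitrage-free.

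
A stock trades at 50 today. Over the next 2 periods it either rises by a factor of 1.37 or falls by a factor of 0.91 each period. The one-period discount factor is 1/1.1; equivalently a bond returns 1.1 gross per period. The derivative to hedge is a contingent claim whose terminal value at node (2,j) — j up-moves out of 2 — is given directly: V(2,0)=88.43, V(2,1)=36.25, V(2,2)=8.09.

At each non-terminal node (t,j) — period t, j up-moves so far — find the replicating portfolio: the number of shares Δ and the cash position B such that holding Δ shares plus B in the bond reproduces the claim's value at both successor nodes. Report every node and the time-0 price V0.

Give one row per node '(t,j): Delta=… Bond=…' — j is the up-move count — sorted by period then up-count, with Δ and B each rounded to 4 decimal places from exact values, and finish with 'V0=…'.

(0,0): Delta=-1.6703 Bond=124.3604
(1,0): Delta=-2.4931 Bond=174.2324
(1,1): Delta=-0.8937 Bond=83.5980
V0=40.8452

The replicating-portfolio and risk-neutral prices coincide; use p* = (1.1−0.91)/(1.37−0.91) = 0.4130 for the latter.
Payoff layer (t=2): V(2,0)=88.4300, V(2,1)=36.2500, V(2,2)=8.0900
Node (1,0) S=45.5000: V=(p*·36.2500+(1−p*)·88.4300)/1.1=60.7976; Δ=(36.2500−88.4300)/(62.3350−41.4050)=-2.4931; B=V−Δ·S=174.2324
Node (1,1) S=68.5000: V=(p*·8.0900+(1−p*)·36.2500)/1.1=22.3806; Δ=(8.0900−36.2500)/(93.8450−62.3350)=-0.8937; B=V−Δ·S=83.5980
Node (0,0) S=50.0000: V=(p*·22.3806+(1−p*)·60.7976)/1.1=40.8452; Δ=(22.3806−60.7976)/(68.5000−45.5000)=-1.6703; B=V−Δ·S=124.3604
The time-0 hedge costs 40.8452, which is the no-arbitrage price.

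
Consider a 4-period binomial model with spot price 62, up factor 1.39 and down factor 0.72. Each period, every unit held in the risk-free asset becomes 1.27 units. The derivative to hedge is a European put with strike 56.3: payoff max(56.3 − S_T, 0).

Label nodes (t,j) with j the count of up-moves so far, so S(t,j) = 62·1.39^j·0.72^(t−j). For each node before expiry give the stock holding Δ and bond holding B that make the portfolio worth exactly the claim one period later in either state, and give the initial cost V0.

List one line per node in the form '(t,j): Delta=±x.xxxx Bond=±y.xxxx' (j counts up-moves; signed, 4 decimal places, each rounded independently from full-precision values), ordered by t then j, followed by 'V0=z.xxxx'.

(0,0): Delta=-0.0235 Bond=1.6448
(1,0): Delta=-0.1574 Bond=8.0691
(1,1): Delta=-0.0083 Bond=0.7841
(2,0): Delta=-0.8259 Bond=31.7342
(2,1): Delta=-0.0819 Bond=5.5598
(2,2): Delta=0.0000 Bond=0.0000
(3,0): Delta=-1.0000 Bond=44.3307
(3,1): Delta=-0.8063 Bond=39.4236
(3,2): Delta=0.0000 Bond=0.0000
(3,3): Delta=0.0000 Bond=0.0000
V0=0.1907

Under the risk-neutral measure, an up-move has probability p* = (R−d)/(u−d) = 0.8209 and values discount at R = 1.27.
Payoff layer (t=4): V(4,0)=39.6382, V(4,1)=24.1335, V(4,2)=0.0000, V(4,3)=0.0000, V(4,4)=0.0000
Node (3,0) S=23.1414: V=(p*·24.1335+(1−p*)·39.6382)/1.27=21.1893; Δ=(24.1335−39.6382)/(32.1665−16.6618)=-1.0000; B=V−Δ·S=44.3307
Node (3,1) S=44.6757: V=(p*·0.0000+(1−p*)·24.1335)/1.27=3.4035; Δ=(0.0000−24.1335)/(62.0992−32.1665)=-0.8063; B=V−Δ·S=39.4236
Node (3,2) S=86.2489: V=(p*·0.0000+(1−p*)·0.0000)/1.27=0.0000; Δ=(0.0000−0.0000)/(119.8860−62.0992)=0.0000; B=V−Δ·S=0.0000
Node (3,3) S=166.5084: V=(p*·0.0000+(1−p*)·0.0000)/1.27=0.0000; Δ=(0.0000−0.0000)/(231.4466−119.8860)=0.0000; B=V−Δ·S=0.0000
Node (2,0) S=32.1408: V=(p*·3.4035+(1−p*)·21.1893)/1.27=5.1882; Δ=(3.4035−21.1893)/(44.6757−23.1414)=-0.8259; B=V−Δ·S=31.7342
Node (2,1) S=62.0496: V=(p*·0.0000+(1−p*)·3.4035)/1.27=0.4800; Δ=(0.0000−3.4035)/(86.2489−44.6757)=-0.0819; B=V−Δ·S=5.5598
Node (2,2) S=119.7902: V=(p*·0.0000+(1−p*)·0.0000)/1.27=0.0000; Δ=(0.0000−0.0000)/(166.5084−86.2489)=0.0000; B=V−Δ·S=0.0000
Node (1,0) S=44.6400: V=(p*·0.4800+(1−p*)·5.1882)/1.27=1.0419; Δ=(0.4800−5.1882)/(62.0496−32.1408)=-0.1574; B=V−Δ·S=8.0691
Node (1,1) S=86.1800: V=(p*·0.0000+(1−p*)·0.4800)/1.27=0.0677; Δ=(0.0000−0.4800)/(119.7902−62.0496)=-0.0083; B=V−Δ·S=0.7841
Node (0,0) S=62.0000: V=(p*·0.0677+(1−p*)·1.0419)/1.27=0.1907; Δ=(0.0677−1.0419)/(86.1800−44.6400)=-0.0235; B=V−Δ·S=1.6448
Root portfolio cost Δ·62+B reproduces V0=0.1907.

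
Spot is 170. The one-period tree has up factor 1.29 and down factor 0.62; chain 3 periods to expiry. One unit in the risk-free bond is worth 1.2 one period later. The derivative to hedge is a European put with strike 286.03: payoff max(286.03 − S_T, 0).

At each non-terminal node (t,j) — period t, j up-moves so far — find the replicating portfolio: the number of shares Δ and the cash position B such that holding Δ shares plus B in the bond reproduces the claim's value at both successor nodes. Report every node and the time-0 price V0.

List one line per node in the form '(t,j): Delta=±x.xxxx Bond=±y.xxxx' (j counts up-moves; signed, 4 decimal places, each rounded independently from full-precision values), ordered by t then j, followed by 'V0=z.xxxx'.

(0,0): Delta=-0.6395 Bond=133.8604
(1,0): Delta=-1.0000 Bond=198.6319
(1,1): Delta=-0.6126 Bond=154.7361
(2,0): Delta=-1.0000 Bond=238.3583
(2,1): Delta=-1.0000 Bond=238.3583
(2,2): Delta=-0.5837 Bond=177.5096
V0=25.1498

No-arbitrage ⇒ martingale measure with p* = (R−d)/(u−d) = 0.8657.
Payoff layer (t=3): V(3,0)=245.5142, V(3,1)=201.7311, V(3,2)=110.6339, V(3,3)=0.0000
Node (2,0) S=65.3480: V=(p*·201.7311+(1−p*)·245.5142)/1.2=173.0103; Δ=(201.7311−245.5142)/(84.2989−40.5158)=-1.0000; B=V−Δ·S=238.3583
Node (2,1) S=135.9660: V=(p*·110.6339+(1−p*)·201.7311)/1.2=102.3923; Δ=(110.6339−201.7311)/(175.3961−84.2989)=-1.0000; B=V−Δ·S=238.3583
Node (2,2) S=282.8970: V=(p*·0.0000+(1−p*)·110.6339)/1.2=12.3844; Δ=(0.0000−110.6339)/(364.9371−175.3961)=-0.5837; B=V−Δ·S=177.5096
Node (1,0) S=105.4000: V=(p*·102.3923+(1−p*)·173.0103)/1.2=93.2319; Δ=(102.3923−173.0103)/(135.9660−65.3480)=-1.0000; B=V−Δ·S=198.6319
Node (1,1) S=219.3000: V=(p*·12.3844+(1−p*)·102.3923)/1.2=20.3958; Δ=(12.3844−102.3923)/(282.8970−135.9660)=-0.6126; B=V−Δ·S=154.7361
Node (0,0) S=170.0000: V=(p*·20.3958+(1−p*)·93.2319)/1.2=25.1498; Δ=(20.3958−93.2319)/(219.3000−105.4000)=-0.6395; B=V−Δ·S=133.8604
Root portfolio cost Δ·170+B reproduces V0=25.1498.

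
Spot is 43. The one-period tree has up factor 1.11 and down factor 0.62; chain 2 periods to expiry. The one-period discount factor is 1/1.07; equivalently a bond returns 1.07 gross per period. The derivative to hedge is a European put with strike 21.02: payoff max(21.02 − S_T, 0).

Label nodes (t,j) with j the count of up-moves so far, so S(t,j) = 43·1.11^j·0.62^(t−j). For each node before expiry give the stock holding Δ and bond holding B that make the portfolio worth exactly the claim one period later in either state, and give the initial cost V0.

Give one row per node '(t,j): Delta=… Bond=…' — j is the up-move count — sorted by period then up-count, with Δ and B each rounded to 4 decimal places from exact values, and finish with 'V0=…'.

No-arbitrage ⇒ martingale measure with p* = (R−d)/(u−d) = 0.9184.
Payoff layer (t=2): V(2,0)=4.4908, V(2,1)=0.0000, V(2,2)=0.0000
  t=1,j=0: stock 26.6600 → up 29.5926 (V=0.0000), down 16.5292 (V=4.4908). Price 0.3426; hedge Δ=-0.3438, bond B=9.5075.
  t=1,j=1: stock 47.7300 → up 52.9803 (V=0.0000), down 29.5926 (V=0.0000). Price 0.0000; hedge Δ=0.0000, bond B=0.0000.
  t=0,j=0: stock 43.0000 → up 47.7300 (V=0.0000), down 26.6600 (V=0.3426). Price 0.0261; hedge Δ=-0.0163, bond B=0.7253.
Check: Δ(0,0)·S0 + B(0,0) = 0.0261 = V0.

(0,0): Delta=-0.0163 Bond=0.7253
(1,0): Delta=-0.3438 Bond=9.5075
(1,1): Delta=0.0000 Bond=0.0000
V0=0.0261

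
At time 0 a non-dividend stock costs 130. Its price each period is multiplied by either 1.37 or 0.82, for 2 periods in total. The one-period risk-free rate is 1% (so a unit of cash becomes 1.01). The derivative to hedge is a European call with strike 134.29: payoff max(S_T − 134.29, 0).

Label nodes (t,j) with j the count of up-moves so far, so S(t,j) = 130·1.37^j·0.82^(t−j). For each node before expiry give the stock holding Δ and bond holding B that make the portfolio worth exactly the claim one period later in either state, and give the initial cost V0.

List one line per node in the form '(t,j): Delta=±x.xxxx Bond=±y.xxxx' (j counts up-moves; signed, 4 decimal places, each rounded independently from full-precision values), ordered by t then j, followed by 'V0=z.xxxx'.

Since d<R<u, set p* = (R−d)/(u−d) = 0.3455; price each node as the discounted p*-expectation of its children.
Terminal payoffs: V(2,0)=0.0000, V(2,1)=11.7520, V(2,2)=109.7070
(1,0): S=106.6000. Δ = (V_up−V_dn)/(S_up−S_dn) = (11.7520−0.0000)/(146.0420−87.4120) = 0.2004. V = [p*·11.7520 + (1−p*)·0.0000]/1.01 = 4.0196. B = V − Δ·S = -17.3477.
(1,1): S=178.1000. Δ = (V_up−V_dn)/(S_up−S_dn) = (109.7070−11.7520)/(243.9970−146.0420) = 1.0000. V = [p*·109.7070 + (1−p*)·11.7520]/1.01 = 45.1396. B = V − Δ·S = -132.9604.
(0,0): S=130.0000. Δ = (V_up−V_dn)/(S_up−S_dn) = (45.1396−4.0196)/(178.1000−106.6000) = 0.5751. V = [p*·45.1396 + (1−p*)·4.0196]/1.01 = 18.0442. B = V − Δ·S = -56.7194.
Each (Δ,B) replicates both successor values, so the strategy is self-financing and V0 is arbitrage-free.

(0,0): Delta=0.5751 Bond=-56.7194
(1,0): Delta=0.2004 Bond=-17.3477
(1,1): Delta=1.0000 Bond=-132.9604
V0=18.0442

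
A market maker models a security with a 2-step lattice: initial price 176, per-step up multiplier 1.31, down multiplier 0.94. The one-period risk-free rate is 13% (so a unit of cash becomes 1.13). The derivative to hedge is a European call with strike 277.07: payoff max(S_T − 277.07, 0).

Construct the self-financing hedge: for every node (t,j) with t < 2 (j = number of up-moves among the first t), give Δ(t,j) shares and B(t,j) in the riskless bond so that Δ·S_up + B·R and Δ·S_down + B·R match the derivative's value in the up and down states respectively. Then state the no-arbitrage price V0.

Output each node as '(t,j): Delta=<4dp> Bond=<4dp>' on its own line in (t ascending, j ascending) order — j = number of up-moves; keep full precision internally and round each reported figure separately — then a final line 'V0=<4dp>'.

(0,0): Delta=0.1742 Bond=-25.5052
(1,0): Delta=0.0000 Bond=0.0000
(1,1): Delta=0.2926 Bond=-56.1248
V0=5.1553

Since d<R<u, set p* = (R−d)/(u−d) = 0.5135; price each node as the discounted p*-expectation of its children.
Payoff layer (t=2): V(2,0)=0.0000, V(2,1)=0.0000, V(2,2)=24.9636
  t=1,j=0: stock 165.4400 → up 216.7264 (V=0.0000), down 155.5136 (V=0.0000). Price 0.0000; hedge Δ=0.0000, bond B=0.0000.
  t=1,j=1: stock 230.5600 → up 302.0336 (V=24.9636), down 216.7264 (V=0.0000). Price 11.3444; hedge Δ=0.2926, bond B=-56.1248.
  t=0,j=0: stock 176.0000 → up 230.5600 (V=11.3444), down 165.4400 (V=0.0000). Price 5.1553; hedge Δ=0.1742, bond B=-25.5052.
Self-financing check: at every node Δ·S+B equals the discounted successor values.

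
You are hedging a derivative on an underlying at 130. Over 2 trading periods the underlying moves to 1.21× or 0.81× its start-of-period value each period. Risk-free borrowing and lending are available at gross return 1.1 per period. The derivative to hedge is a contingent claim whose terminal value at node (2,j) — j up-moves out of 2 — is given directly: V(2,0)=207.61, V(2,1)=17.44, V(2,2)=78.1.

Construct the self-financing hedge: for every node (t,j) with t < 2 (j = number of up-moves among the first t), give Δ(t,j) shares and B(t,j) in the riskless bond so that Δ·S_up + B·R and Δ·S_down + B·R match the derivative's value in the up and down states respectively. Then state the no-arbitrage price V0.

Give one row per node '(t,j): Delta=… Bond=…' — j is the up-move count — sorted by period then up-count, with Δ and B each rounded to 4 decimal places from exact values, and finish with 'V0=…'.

(0,0): Delta=-0.1454 Bond=71.5547
(1,0): Delta=-4.5150 Bond=538.8220
(1,1): Delta=0.9641 Bond=-95.8150
V0=52.6496

Since d<R<u, set p* = (R−d)/(u−d) = 0.7250; price each node as the discounted p*-expectation of its children.
At expiry t=2: V(2,0)=207.6100, V(2,1)=17.4400, V(2,2)=78.1000
(1,0): S=105.3000. Δ = (V_up−V_dn)/(S_up−S_dn) = (17.4400−207.6100)/(127.4130−85.2930) = -4.5150. V = [p*·17.4400 + (1−p*)·207.6100]/1.1 = 63.3970. B = V − Δ·S = 538.8220.
(1,1): S=157.3000. Δ = (V_up−V_dn)/(S_up−S_dn) = (78.1000−17.4400)/(190.3330−127.4130) = 0.9641. V = [p*·78.1000 + (1−p*)·17.4400]/1.1 = 55.8350. B = V − Δ·S = -95.8150.
(0,0): S=130.0000. Δ = (V_up−V_dn)/(S_up−S_dn) = (55.8350−63.3970)/(157.3000−105.3000) = -0.1454. V = [p*·55.8350 + (1−p*)·63.3970]/1.1 = 52.6496. B = V − Δ·S = 71.5547.
Root portfolio cost Δ·130+B reproduces V0=52.6496.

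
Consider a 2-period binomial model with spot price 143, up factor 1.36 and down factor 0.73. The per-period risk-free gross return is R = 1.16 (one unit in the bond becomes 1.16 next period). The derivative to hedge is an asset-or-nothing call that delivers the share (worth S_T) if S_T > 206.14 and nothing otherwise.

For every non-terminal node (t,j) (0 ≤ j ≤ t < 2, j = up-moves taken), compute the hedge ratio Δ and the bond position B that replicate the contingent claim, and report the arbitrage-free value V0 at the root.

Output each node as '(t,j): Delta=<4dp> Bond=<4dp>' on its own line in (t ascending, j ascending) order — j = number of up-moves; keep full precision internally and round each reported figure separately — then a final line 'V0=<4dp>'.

No-arbitrage ⇒ martingale measure with p* = (R−d)/(u−d) = 0.6825.
Payoff layer (t=2): V(2,0)=0.0000, V(2,1)=0.0000, V(2,2)=264.4928
  t=1,j=0: stock 104.3900 → up 141.9704 (V=0.0000), down 76.2047 (V=0.0000). Price 0.0000; hedge Δ=0.0000, bond B=0.0000.
  t=1,j=1: stock 194.4800 → up 264.4928 (V=264.4928), down 141.9704 (V=0.0000). Price 155.6266; hedge Δ=2.1587, bond B=-264.2033.
  t=0,j=0: stock 143.0000 → up 194.4800 (V=155.6266), down 104.3900 (V=0.0000). Price 91.5701; hedge Δ=1.7275, bond B=-155.4562.
Check: Δ(0,0)·S0 + B(0,0) = 91.5701 = V0.

(0,0): Delta=1.7275 Bond=-155.4562
(1,0): Delta=0.0000 Bond=0.0000
(1,1): Delta=2.1587 Bond=-264.2033
V0=91.5701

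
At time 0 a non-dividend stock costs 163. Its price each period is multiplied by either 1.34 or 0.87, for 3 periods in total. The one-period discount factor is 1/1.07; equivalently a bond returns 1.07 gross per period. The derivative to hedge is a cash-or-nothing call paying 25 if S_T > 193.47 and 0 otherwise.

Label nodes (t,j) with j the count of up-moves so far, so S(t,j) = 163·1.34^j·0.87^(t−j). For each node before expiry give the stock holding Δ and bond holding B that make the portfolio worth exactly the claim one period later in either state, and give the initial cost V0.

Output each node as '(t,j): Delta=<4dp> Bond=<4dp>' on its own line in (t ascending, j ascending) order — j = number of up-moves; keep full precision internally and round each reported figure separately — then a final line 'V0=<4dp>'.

Since d<R<u, set p* = (R−d)/(u−d) = 0.4255; price each node as the discounted p*-expectation of its children.
At expiry t=3: V(3,0)=0.0000, V(3,1)=0.0000, V(3,2)=25.0000, V(3,3)=25.0000
Node (2,0) S=123.3747: V=(p*·0.0000+(1−p*)·0.0000)/1.07=0.0000; Δ=(0.0000−0.0000)/(165.3221−107.3360)=0.0000; B=V−Δ·S=0.0000
Node (2,1) S=190.0254: V=(p*·25.0000+(1−p*)·0.0000)/1.07=9.9423; Δ=(25.0000−0.0000)/(254.6340−165.3221)=0.2799; B=V−Δ·S=-43.2492
Node (2,2) S=292.6828: V=(p*·25.0000+(1−p*)·25.0000)/1.07=23.3645; Δ=(25.0000−25.0000)/(392.1950−254.6340)=0.0000; B=V−Δ·S=23.3645
Node (1,0) S=141.8100: V=(p*·9.9423+(1−p*)·0.0000)/1.07=3.9540; Δ=(9.9423−0.0000)/(190.0254−123.3747)=0.1492; B=V−Δ·S=-17.1999
Node (1,1) S=218.4200: V=(p*·23.3645+(1−p*)·9.9423)/1.07=14.6298; Δ=(23.3645−9.9423)/(292.6828−190.0254)=0.1307; B=V−Δ·S=-13.9280
Node (0,0) S=163.0000: V=(p*·14.6298+(1−p*)·3.9540)/1.07=7.9410; Δ=(14.6298−3.9540)/(218.4200−141.8100)=0.1394; B=V−Δ·S=-14.7734
The time-0 hedge costs 7.9410, which is the no-arbitrage price.

(0,0): Delta=0.1394 Bond=-14.7734
(1,0): Delta=0.1492 Bond=-17.1999
(1,1): Delta=0.1307 Bond=-13.9280
(2,0): Delta=0.0000 Bond=0.0000
(2,1): Delta=0.2799 Bond=-43.2492
(2,2): Delta=0.0000 Bond=23.3645
V0=7.9410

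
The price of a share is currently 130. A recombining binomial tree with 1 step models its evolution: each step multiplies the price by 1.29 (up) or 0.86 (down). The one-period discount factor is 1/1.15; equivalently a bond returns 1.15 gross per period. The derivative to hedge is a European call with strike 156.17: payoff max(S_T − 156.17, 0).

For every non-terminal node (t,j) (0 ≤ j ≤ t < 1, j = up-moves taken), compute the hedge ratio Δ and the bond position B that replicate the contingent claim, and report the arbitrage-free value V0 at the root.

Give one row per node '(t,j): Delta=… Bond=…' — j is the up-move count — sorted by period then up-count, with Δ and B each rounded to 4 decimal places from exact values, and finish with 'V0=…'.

(0,0): Delta=0.2063 Bond=-20.0522
V0=6.7618

The replicating-portfolio and risk-neutral prices coincide; use p* = (1.15−0.86)/(1.29−0.86) = 0.6744 for the latter.
Payoff layer (t=1): V(1,0)=0.0000, V(1,1)=11.5300
Node (0,0) S=130.0000: V=(p*·11.5300+(1−p*)·0.0000)/1.15=6.7618; Δ=(11.5300−0.0000)/(167.7000−111.8000)=0.2063; B=V−Δ·S=-20.0522
Check: Δ(0,0)·S0 + B(0,0) = 6.7618 = V0.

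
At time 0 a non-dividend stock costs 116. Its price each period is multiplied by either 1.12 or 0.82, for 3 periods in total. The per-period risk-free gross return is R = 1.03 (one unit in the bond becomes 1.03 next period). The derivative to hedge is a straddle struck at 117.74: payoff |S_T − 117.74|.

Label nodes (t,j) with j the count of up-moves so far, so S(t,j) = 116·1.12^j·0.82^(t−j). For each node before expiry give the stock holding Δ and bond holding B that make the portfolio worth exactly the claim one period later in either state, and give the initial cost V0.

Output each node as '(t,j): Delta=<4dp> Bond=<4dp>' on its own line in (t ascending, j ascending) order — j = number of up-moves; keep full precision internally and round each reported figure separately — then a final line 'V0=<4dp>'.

Risk-neutral probability p* = (R−d)/(u−d) = (1.03−0.82)/(1.12−0.82) = 0.7000.
Terminal values V(3,·): V(3,0)=53.7813, V(3,1)=30.3818, V(3,2)=1.5785, V(3,3)=45.2316
  t=2,j=0: stock 77.9984 → up 87.3582 (V=30.3818), down 63.9587 (V=53.7813). Price 36.3123; hedge Δ=-1.0000, bond B=114.3107.
  t=2,j=1: stock 106.5344 → up 119.3185 (V=1.5785), down 87.3582 (V=30.3818). Price 9.9219; hedge Δ=-0.9012, bond B=105.9327.
  t=2,j=2: stock 145.5104 → up 162.9716 (V=45.2316), down 119.3185 (V=1.5785). Price 31.1997; hedge Δ=1.0000, bond B=-114.3107.
  t=1,j=0: stock 95.1200 → up 106.5344 (V=9.9219), down 77.9984 (V=36.3123). Price 17.3194; hedge Δ=-0.9248, bond B=105.2875.
  t=1,j=1: stock 129.9200 → up 145.5104 (V=31.1997), down 106.5344 (V=9.9219). Price 24.0936; hedge Δ=0.5459, bond B=-46.8327.
  t=0,j=0: stock 116.0000 → up 129.9200 (V=24.0936), down 95.1200 (V=17.3194). Price 21.4187; hedge Δ=0.1947, bond B=-1.1618.
Check: Δ(0,0)·S0 + B(0,0) = 21.4187 = V0.

(0,0): Delta=0.1947 Bond=-1.1618
(1,0): Delta=-0.9248 Bond=105.2875
(1,1): Delta=0.5459 Bond=-46.8327
(2,0): Delta=-1.0000 Bond=114.3107
(2,1): Delta=-0.9012 Bond=105.9327
(2,2): Delta=1.0000 Bond=-114.3107
V0=21.4187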